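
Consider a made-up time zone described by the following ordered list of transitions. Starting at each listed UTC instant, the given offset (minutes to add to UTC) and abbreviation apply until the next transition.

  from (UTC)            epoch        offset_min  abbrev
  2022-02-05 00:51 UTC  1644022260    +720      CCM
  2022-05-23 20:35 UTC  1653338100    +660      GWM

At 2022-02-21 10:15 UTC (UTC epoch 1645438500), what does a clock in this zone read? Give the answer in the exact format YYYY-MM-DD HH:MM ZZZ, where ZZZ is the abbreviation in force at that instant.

Query: 2022-02-21 10:15 UTC
Rule 1/2 (CCM, +12:00): 2022-02-05 00:51 UTC ≤ query < 2022-05-23 20:35 UTC
10·60 + 15 + 720 = 1335 min
1335 = 0·1440 + 1335; 1335 = 22·60 + 15 → 22:15, same day
→ 2022-02-21 22:15 CCM

2022-02-21 22:15 CCM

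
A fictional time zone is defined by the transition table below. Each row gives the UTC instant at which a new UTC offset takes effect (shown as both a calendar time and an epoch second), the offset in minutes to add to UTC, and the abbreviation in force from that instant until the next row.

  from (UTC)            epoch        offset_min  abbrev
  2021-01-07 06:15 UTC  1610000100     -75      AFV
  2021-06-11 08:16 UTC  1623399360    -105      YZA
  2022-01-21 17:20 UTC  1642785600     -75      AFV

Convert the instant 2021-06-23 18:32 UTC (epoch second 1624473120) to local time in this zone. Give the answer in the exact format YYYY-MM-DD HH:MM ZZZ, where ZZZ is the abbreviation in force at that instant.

2021-06-23 16:47 YZA

Query: 2021-06-23 18:32 UTC
Rule 2/3 (YZA, -01:45): 2021-06-11 08:16 UTC ≤ query < 2022-01-21 17:20 UTC
18·60 + 32 - 105 = 1007 min
1007 = 0·1440 + 1007; 1007 = 16·60 + 47 → 16:47, same day
→ 2021-06-23 16:47 YZA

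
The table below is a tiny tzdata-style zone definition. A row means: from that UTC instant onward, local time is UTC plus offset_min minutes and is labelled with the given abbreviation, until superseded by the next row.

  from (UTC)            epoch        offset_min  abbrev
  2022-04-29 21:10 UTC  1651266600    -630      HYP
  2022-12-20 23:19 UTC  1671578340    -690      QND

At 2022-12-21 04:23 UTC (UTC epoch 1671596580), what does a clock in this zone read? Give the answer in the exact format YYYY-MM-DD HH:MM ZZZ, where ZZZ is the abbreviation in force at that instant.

Query: 2022-12-21 04:23 UTC
Rule 2/2 (QND, -11:30): 2022-12-20 23:19 UTC ≤ query < +∞
4·60 + 23 - 690 = -427 min
-427 = -1·1440 + 1013; 1013 = 16·60 + 53 → 16:53, 2022-12-21 - 1 day = 2022-12-20
→ 2022-12-20 16:53 QND

2022-12-20 16:53 QND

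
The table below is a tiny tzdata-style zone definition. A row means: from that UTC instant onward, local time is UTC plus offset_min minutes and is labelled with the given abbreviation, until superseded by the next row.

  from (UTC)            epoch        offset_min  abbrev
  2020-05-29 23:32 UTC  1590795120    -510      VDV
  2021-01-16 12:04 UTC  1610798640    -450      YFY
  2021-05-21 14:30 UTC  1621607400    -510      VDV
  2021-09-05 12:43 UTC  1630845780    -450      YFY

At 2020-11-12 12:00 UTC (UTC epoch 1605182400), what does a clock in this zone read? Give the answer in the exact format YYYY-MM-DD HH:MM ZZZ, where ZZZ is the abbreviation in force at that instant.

2020-11-12 03:30 VDV

Query: 2020-11-12 12:00 UTC
Rule 1/4 (VDV, -08:30): 2020-05-29 23:32 UTC ≤ query < 2021-01-16 12:04 UTC
12·60 + 0 - 510 = 210 min
210 = 0·1440 + 210; 210 = 3·60 + 30 → 03:30, same day
→ 2020-11-12 03:30 VDV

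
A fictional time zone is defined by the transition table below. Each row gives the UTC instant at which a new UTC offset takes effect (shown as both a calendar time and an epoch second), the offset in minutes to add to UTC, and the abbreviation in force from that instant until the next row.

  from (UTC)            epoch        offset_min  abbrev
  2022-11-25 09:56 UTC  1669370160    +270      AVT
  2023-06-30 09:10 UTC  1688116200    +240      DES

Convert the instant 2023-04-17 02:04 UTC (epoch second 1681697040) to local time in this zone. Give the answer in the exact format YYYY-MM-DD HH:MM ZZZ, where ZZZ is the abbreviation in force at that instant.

2023-04-17 06:34 AVT

Query: 2023-04-17 02:04 UTC
Rule 1/2 (AVT, +04:30): 2022-11-25 09:56 UTC ≤ query < 2023-06-30 09:10 UTC
2·60 + 4 + 270 = 394 min
394 = 0·1440 + 394; 394 = 6·60 + 34 → 06:34, same day
→ 2023-04-17 06:34 AVT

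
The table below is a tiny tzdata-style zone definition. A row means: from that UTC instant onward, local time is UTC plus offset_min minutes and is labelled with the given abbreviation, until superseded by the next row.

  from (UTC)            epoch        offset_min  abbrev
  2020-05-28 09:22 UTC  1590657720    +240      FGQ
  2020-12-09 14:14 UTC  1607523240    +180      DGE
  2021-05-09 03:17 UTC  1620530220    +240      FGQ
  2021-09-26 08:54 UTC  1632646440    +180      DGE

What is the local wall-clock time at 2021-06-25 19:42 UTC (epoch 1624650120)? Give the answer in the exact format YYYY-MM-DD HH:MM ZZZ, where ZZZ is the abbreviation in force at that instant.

2021-06-25 23:42 FGQ

Query: 2021-06-25 19:42 UTC
Rule 3/4 (FGQ, +04:00): 2021-05-09 03:17 UTC ≤ query < 2021-09-26 08:54 UTC
19·60 + 42 + 240 = 1422 min
1422 = 0·1440 + 1422; 1422 = 23·60 + 42 → 23:42, same day
→ 2021-06-25 23:42 FGQ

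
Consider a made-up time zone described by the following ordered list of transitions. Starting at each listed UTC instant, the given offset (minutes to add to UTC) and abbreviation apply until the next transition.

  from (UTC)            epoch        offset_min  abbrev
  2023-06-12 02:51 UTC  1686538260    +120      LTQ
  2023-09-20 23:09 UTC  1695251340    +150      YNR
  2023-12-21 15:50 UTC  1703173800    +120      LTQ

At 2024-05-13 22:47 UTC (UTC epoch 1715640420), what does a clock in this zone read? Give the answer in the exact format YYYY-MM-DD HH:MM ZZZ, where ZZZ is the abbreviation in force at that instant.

Query: 2024-05-13 22:47 UTC
Rule 3/3 (LTQ, +02:00): 2023-12-21 15:50 UTC ≤ query < +∞
22·60 + 47 + 120 = 1487 min
1487 = 1·1440 + 47; 47 = 0·60 + 47 → 00:47, 2024-05-13 + 1 day = 2024-05-14
→ 2024-05-14 00:47 LTQ

2024-05-14 00:47 LTQ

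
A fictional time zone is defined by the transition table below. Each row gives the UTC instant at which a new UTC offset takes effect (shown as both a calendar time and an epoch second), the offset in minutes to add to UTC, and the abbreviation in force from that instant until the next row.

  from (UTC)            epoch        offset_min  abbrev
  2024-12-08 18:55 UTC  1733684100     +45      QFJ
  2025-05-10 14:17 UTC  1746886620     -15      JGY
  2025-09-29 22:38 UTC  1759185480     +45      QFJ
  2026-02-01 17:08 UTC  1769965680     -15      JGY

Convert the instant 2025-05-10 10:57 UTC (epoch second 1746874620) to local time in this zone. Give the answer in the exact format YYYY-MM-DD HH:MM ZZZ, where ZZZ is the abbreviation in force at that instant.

2025-05-10 11:42 QFJ

Query: 2025-05-10 10:57 UTC
Rule 1/4 (QFJ, +00:45): 2024-12-08 18:55 UTC ≤ query < 2025-05-10 14:17 UTC
10·60 + 57 + 45 = 702 min
702 = 0·1440 + 702; 702 = 11·60 + 42 → 11:42, same day
→ 2025-05-10 11:42 QFJ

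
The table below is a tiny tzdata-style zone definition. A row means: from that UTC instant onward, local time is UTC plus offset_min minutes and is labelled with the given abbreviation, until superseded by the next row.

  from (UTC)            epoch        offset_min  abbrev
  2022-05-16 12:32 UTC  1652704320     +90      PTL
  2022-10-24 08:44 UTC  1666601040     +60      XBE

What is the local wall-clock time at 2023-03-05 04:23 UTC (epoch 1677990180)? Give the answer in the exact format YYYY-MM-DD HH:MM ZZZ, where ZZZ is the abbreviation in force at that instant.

2023-03-05 05:23 XBE

Query: 2023-03-05 04:23 UTC
Rule 2/2 (XBE, +01:00): 2022-10-24 08:44 UTC ≤ query < +∞
4·60 + 23 + 60 = 323 min
323 = 0·1440 + 323; 323 = 5·60 + 23 → 05:23, same day
→ 2023-03-05 05:23 XBE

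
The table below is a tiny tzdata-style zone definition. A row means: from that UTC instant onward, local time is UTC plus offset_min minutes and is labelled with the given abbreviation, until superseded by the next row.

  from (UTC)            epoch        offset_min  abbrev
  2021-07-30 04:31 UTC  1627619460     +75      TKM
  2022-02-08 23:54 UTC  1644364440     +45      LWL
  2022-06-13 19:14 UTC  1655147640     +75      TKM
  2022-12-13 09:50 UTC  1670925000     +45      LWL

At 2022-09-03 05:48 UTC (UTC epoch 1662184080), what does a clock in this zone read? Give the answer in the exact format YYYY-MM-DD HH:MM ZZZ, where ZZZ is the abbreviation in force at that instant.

Query: 2022-09-03 05:48 UTC
Rule 3/4 (TKM, +01:15): 2022-06-13 19:14 UTC ≤ query < 2022-12-13 09:50 UTC
5·60 + 48 + 75 = 423 min
423 = 0·1440 + 423; 423 = 7·60 + 3 → 07:03, same day
→ 2022-09-03 07:03 TKM

2022-09-03 07:03 TKM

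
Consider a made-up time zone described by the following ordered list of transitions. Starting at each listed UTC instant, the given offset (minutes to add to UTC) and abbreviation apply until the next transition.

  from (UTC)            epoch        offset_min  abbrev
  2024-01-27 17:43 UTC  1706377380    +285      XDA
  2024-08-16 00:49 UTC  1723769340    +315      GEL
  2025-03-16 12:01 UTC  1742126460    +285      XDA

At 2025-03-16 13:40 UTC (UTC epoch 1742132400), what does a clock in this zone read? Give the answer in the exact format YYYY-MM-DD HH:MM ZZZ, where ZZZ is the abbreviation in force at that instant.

Query: 2025-03-16 13:40 UTC
Rule 3/3 (XDA, +04:45): 2025-03-16 12:01 UTC ≤ query < +∞
13·60 + 40 + 285 = 1105 min
1105 = 0·1440 + 1105; 1105 = 18·60 + 25 → 18:25, same day
→ 2025-03-16 18:25 XDA

2025-03-16 18:25 XDA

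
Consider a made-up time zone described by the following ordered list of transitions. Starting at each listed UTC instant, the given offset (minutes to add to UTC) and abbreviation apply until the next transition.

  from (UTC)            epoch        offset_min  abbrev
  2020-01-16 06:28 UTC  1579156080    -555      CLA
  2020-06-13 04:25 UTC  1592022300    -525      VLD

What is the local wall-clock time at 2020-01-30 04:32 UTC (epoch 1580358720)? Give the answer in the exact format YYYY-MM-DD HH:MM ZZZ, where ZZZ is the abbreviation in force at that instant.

Query: 2020-01-30 04:32 UTC
Rule 1/2 (CLA, -09:15): 2020-01-16 06:28 UTC ≤ query < 2020-06-13 04:25 UTC
4·60 + 32 - 555 = -283 min
-283 = -1·1440 + 1157; 1157 = 19·60 + 17 → 19:17, 2020-01-30 - 1 day = 2020-01-29
→ 2020-01-29 19:17 CLA

2020-01-29 19:17 CLA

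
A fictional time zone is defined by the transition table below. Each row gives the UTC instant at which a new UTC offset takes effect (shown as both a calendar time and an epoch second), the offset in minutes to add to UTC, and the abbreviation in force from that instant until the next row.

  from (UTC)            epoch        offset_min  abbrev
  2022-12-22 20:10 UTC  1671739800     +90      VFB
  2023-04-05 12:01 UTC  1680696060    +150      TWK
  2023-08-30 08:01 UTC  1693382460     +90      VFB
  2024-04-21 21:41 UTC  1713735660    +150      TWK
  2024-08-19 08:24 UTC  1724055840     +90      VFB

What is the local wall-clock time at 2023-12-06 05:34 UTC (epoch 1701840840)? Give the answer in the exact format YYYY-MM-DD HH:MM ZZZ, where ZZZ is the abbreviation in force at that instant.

2023-12-06 07:04 VFB

Query: 2023-12-06 05:34 UTC
Rule 3/5 (VFB, +01:30): 2023-08-30 08:01 UTC ≤ query < 2024-04-21 21:41 UTC
5·60 + 34 + 90 = 424 min
424 = 0·1440 + 424; 424 = 7·60 + 4 → 07:04, same day
→ 2023-12-06 07:04 VFB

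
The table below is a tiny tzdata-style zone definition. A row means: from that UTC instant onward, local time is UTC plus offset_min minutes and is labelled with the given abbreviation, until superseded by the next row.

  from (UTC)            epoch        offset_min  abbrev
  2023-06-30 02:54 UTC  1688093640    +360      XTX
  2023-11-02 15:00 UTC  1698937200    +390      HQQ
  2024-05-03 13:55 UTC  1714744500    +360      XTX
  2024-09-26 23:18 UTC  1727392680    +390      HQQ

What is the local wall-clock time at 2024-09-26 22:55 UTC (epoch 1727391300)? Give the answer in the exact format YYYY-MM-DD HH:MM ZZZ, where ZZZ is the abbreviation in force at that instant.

Query: 2024-09-26 22:55 UTC
Rule 3/4 (XTX, +06:00): 2024-05-03 13:55 UTC ≤ query < 2024-09-26 23:18 UTC
22·60 + 55 + 360 = 1735 min
1735 = 1·1440 + 295; 295 = 4·60 + 55 → 04:55, 2024-09-26 + 1 day = 2024-09-27
→ 2024-09-27 04:55 XTX

2024-09-27 04:55 XTX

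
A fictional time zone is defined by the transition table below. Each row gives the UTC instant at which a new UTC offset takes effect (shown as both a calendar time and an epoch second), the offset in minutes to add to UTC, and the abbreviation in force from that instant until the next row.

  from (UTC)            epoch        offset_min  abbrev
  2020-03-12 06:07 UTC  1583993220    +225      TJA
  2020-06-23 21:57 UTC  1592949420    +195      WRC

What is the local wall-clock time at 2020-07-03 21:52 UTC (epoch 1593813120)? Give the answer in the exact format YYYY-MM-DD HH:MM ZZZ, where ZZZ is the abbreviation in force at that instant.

Query: 2020-07-03 21:52 UTC
Rule 2/2 (WRC, +03:15): 2020-06-23 21:57 UTC ≤ query < +∞
21·60 + 52 + 195 = 1507 min
1507 = 1·1440 + 67; 67 = 1·60 + 7 → 01:07, 2020-07-03 + 1 day = 2020-07-04
→ 2020-07-04 01:07 WRC

2020-07-04 01:07 WRC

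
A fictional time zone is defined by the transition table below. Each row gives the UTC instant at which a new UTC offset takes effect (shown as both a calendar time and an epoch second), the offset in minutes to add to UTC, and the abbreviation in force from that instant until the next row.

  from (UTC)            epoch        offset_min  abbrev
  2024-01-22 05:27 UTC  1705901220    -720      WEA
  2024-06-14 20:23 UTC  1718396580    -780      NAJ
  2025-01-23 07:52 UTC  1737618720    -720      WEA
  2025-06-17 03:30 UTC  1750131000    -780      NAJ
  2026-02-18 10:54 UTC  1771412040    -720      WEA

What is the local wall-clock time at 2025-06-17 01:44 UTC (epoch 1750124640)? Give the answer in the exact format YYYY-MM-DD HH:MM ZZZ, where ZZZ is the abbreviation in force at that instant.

Query: 2025-06-17 01:44 UTC
Rule 3/5 (WEA, -12:00): 2025-01-23 07:52 UTC ≤ query < 2025-06-17 03:30 UTC
1·60 + 44 - 720 = -616 min
-616 = -1·1440 + 824; 824 = 13·60 + 44 → 13:44, 2025-06-17 - 1 day = 2025-06-16
→ 2025-06-16 13:44 WEA

2025-06-16 13:44 WEA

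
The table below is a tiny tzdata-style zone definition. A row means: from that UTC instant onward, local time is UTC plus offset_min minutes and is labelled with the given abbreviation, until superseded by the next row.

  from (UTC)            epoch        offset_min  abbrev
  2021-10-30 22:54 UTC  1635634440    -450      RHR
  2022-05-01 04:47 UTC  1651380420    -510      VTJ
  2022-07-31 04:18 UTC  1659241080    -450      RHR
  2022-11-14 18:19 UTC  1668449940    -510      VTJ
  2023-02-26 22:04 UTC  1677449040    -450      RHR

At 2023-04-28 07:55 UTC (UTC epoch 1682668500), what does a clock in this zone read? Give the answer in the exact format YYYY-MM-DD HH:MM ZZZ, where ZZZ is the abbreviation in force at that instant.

Query: 2023-04-28 07:55 UTC
Rule 5/5 (RHR, -07:30): 2023-02-26 22:04 UTC ≤ query < +∞
7·60 + 55 - 450 = 25 min
25 = 0·1440 + 25; 25 = 0·60 + 25 → 00:25, same day
→ 2023-04-28 00:25 RHR

2023-04-28 00:25 RHR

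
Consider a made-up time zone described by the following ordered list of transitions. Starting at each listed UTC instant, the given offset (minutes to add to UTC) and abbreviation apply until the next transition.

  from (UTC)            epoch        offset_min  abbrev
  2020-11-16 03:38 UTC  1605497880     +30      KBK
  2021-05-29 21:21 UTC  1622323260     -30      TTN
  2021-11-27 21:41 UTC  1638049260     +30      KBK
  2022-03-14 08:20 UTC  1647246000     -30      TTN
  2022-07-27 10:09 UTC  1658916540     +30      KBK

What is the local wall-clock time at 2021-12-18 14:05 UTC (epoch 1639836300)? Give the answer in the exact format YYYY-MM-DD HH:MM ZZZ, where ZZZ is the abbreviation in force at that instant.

Query: 2021-12-18 14:05 UTC
Rule 3/5 (KBK, +00:30): 2021-11-27 21:41 UTC ≤ query < 2022-03-14 08:20 UTC
14·60 + 5 + 30 = 875 min
875 = 0·1440 + 875; 875 = 14·60 + 35 → 14:35, same day
→ 2021-12-18 14:35 KBK

2021-12-18 14:35 KBK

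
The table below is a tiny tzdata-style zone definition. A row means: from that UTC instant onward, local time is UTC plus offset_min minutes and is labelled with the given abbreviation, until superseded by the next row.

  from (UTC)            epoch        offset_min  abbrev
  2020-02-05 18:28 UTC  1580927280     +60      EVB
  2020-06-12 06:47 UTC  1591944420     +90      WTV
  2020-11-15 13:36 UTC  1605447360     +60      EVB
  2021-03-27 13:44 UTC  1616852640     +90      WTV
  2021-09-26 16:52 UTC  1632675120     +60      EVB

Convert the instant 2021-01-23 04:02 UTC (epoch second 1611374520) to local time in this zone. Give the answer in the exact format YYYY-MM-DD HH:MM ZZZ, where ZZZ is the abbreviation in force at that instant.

Query: 2021-01-23 04:02 UTC
Rule 3/5 (EVB, +01:00): 2020-11-15 13:36 UTC ≤ query < 2021-03-27 13:44 UTC
4·60 + 2 + 60 = 302 min
302 = 0·1440 + 302; 302 = 5·60 + 2 → 05:02, same day
→ 2021-01-23 05:02 EVB

2021-01-23 05:02 EVB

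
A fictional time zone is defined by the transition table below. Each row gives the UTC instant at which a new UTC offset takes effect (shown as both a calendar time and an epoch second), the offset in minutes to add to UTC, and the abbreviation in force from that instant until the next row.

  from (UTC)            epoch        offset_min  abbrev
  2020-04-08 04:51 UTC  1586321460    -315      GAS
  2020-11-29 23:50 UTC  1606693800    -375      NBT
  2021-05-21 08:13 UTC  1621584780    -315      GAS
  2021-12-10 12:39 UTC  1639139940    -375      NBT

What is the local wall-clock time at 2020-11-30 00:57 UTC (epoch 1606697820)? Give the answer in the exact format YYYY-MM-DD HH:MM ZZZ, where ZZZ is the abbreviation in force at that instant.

2020-11-29 18:42 NBT

Query: 2020-11-30 00:57 UTC
Rule 2/4 (NBT, -06:15): 2020-11-29 23:50 UTC ≤ query < 2021-05-21 08:13 UTC
0·60 + 57 - 375 = -318 min
-318 = -1·1440 + 1122; 1122 = 18·60 + 42 → 18:42, 2020-11-30 - 1 day = 2020-11-29
→ 2020-11-29 18:42 NBT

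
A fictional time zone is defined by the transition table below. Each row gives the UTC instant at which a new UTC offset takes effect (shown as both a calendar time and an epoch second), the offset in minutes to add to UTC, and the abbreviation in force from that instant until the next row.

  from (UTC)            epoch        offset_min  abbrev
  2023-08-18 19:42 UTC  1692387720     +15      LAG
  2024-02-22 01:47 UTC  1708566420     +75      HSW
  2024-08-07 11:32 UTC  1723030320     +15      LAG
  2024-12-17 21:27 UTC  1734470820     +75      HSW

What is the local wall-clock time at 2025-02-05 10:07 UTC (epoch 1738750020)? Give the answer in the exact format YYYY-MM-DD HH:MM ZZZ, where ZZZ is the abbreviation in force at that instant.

Query: 2025-02-05 10:07 UTC
Rule 4/4 (HSW, +01:15): 2024-12-17 21:27 UTC ≤ query < +∞
10·60 + 7 + 75 = 682 min
682 = 0·1440 + 682; 682 = 11·60 + 22 → 11:22, same day
→ 2025-02-05 11:22 HSW

2025-02-05 11:22 HSW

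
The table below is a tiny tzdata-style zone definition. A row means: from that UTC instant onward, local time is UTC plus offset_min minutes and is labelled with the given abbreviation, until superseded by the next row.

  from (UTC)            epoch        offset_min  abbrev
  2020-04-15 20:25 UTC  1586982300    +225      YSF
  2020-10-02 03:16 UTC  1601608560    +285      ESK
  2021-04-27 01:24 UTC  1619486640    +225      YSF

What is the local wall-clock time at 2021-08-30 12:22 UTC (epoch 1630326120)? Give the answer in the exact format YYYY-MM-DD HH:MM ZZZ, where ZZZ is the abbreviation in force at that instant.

2021-08-30 16:07 YSF

Query: 2021-08-30 12:22 UTC
Rule 3/3 (YSF, +03:45): 2021-04-27 01:24 UTC ≤ query < +∞
12·60 + 22 + 225 = 967 min
967 = 0·1440 + 967; 967 = 16·60 + 7 → 16:07, same day
→ 2021-08-30 16:07 YSF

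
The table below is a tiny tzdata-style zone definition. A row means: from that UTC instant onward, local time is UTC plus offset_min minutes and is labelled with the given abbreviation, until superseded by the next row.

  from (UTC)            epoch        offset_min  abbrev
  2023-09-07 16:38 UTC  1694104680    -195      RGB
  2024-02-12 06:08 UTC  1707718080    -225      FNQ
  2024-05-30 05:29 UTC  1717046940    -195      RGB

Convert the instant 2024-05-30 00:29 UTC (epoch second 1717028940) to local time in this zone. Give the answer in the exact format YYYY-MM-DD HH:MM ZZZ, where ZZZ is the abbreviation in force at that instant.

Query: 2024-05-30 00:29 UTC
Rule 2/3 (FNQ, -03:45): 2024-02-12 06:08 UTC ≤ query < 2024-05-30 05:29 UTC
0·60 + 29 - 225 = -196 min
-196 = -1·1440 + 1244; 1244 = 20·60 + 44 → 20:44, 2024-05-30 - 1 day = 2024-05-29
→ 2024-05-29 20:44 FNQ

2024-05-29 20:44 FNQ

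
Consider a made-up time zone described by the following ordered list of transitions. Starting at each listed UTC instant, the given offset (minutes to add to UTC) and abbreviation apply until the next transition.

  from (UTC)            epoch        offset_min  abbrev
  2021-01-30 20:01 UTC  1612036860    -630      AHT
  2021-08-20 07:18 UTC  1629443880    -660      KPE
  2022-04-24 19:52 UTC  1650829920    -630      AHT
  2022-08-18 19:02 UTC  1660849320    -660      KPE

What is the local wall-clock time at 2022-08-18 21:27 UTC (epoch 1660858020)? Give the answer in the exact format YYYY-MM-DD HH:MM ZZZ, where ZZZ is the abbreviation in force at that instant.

2022-08-18 10:27 KPE

Query: 2022-08-18 21:27 UTC
Rule 4/4 (KPE, -11:00): 2022-08-18 19:02 UTC ≤ query < +∞
21·60 + 27 - 660 = 627 min
627 = 0·1440 + 627; 627 = 10·60 + 27 → 10:27, same day
→ 2022-08-18 10:27 KPE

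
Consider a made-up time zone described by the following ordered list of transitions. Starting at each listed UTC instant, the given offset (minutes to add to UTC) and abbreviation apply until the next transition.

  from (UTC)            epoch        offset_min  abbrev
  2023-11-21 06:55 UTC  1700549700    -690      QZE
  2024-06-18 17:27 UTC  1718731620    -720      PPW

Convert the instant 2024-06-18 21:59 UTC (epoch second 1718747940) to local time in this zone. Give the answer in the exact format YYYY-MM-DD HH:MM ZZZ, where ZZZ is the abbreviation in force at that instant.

2024-06-18 09:59 PPW

Query: 2024-06-18 21:59 UTC
Rule 2/2 (PPW, -12:00): 2024-06-18 17:27 UTC ≤ query < +∞
21·60 + 59 - 720 = 599 min
599 = 0·1440 + 599; 599 = 9·60 + 59 → 09:59, same day
→ 2024-06-18 09:59 PPW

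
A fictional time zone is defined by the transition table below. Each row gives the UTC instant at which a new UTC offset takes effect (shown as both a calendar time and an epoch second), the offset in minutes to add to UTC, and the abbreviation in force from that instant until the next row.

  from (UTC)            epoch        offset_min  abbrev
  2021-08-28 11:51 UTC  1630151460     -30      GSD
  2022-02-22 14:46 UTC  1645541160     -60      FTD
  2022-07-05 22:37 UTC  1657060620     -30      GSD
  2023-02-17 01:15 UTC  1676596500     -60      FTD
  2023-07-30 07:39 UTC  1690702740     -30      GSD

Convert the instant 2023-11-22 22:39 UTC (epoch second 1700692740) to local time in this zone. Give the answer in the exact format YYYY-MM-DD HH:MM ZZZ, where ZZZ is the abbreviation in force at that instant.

Query: 2023-11-22 22:39 UTC
Rule 5/5 (GSD, -00:30): 2023-07-30 07:39 UTC ≤ query < +∞
22·60 + 39 - 30 = 1329 min
1329 = 0·1440 + 1329; 1329 = 22·60 + 9 → 22:09, same day
→ 2023-11-22 22:09 GSD

2023-11-22 22:09 GSD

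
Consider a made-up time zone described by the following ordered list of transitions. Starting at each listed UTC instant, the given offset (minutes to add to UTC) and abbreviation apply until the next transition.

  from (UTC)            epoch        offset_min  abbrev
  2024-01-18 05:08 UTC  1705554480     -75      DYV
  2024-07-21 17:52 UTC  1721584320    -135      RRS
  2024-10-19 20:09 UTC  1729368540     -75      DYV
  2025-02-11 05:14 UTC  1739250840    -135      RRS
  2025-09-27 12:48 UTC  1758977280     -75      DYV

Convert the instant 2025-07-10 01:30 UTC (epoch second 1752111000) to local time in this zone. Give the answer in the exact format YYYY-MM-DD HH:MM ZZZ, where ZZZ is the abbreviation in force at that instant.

2025-07-09 23:15 RRS

Query: 2025-07-10 01:30 UTC
Rule 4/5 (RRS, -02:15): 2025-02-11 05:14 UTC ≤ query < 2025-09-27 12:48 UTC
1·60 + 30 - 135 = -45 min
-45 = -1·1440 + 1395; 1395 = 23·60 + 15 → 23:15, 2025-07-10 - 1 day = 2025-07-09
→ 2025-07-09 23:15 RRS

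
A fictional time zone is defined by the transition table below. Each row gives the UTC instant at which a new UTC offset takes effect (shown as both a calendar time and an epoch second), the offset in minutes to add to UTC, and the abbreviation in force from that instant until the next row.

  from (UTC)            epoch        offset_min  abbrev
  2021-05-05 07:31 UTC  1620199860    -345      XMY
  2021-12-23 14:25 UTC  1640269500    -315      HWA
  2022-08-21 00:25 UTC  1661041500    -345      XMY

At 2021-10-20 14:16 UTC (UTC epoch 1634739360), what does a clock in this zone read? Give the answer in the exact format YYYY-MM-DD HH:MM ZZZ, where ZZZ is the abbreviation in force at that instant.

Query: 2021-10-20 14:16 UTC
Rule 1/3 (XMY, -05:45): 2021-05-05 07:31 UTC ≤ query < 2021-12-23 14:25 UTC
14·60 + 16 - 345 = 511 min
511 = 0·1440 + 511; 511 = 8·60 + 31 → 08:31, same day
→ 2021-10-20 08:31 XMY

2021-10-20 08:31 XMY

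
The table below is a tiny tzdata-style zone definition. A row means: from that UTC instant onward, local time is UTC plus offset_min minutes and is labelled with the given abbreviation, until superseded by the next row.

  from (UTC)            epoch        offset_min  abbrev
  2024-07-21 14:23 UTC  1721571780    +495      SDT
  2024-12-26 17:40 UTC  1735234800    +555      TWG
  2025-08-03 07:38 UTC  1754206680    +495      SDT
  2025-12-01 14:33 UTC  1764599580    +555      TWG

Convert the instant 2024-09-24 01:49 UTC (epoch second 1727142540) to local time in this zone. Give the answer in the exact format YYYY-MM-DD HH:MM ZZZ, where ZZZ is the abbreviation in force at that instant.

Query: 2024-09-24 01:49 UTC
Rule 1/4 (SDT, +08:15): 2024-07-21 14:23 UTC ≤ query < 2024-12-26 17:40 UTC
1·60 + 49 + 495 = 604 min
604 = 0·1440 + 604; 604 = 10·60 + 4 → 10:04, same day
→ 2024-09-24 10:04 SDT

2024-09-24 10:04 SDT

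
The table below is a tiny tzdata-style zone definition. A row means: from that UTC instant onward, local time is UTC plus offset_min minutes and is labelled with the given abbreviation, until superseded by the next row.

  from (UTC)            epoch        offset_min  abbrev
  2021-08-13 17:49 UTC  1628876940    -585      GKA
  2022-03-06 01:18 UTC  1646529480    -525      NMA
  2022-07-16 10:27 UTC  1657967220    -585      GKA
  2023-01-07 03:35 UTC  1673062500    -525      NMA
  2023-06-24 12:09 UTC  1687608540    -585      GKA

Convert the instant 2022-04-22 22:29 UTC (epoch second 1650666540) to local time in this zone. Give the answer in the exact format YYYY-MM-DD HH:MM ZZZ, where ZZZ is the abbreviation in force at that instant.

2022-04-22 13:44 NMA

Query: 2022-04-22 22:29 UTC
Rule 2/5 (NMA, -08:45): 2022-03-06 01:18 UTC ≤ query < 2022-07-16 10:27 UTC
22·60 + 29 - 525 = 824 min
824 = 0·1440 + 824; 824 = 13·60 + 44 → 13:44, same day
→ 2022-04-22 13:44 NMA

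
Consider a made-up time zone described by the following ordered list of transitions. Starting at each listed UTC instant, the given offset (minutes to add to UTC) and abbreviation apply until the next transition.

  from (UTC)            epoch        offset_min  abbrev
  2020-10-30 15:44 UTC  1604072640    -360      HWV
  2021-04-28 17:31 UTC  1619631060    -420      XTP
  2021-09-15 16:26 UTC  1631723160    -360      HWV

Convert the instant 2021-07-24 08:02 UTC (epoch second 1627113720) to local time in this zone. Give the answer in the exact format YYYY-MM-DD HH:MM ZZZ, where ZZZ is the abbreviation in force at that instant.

2021-07-24 01:02 XTP

Query: 2021-07-24 08:02 UTC
Rule 2/3 (XTP, -07:00): 2021-04-28 17:31 UTC ≤ query < 2021-09-15 16:26 UTC
8·60 + 2 - 420 = 62 min
62 = 0·1440 + 62; 62 = 1·60 + 2 → 01:02, same day
→ 2021-07-24 01:02 XTP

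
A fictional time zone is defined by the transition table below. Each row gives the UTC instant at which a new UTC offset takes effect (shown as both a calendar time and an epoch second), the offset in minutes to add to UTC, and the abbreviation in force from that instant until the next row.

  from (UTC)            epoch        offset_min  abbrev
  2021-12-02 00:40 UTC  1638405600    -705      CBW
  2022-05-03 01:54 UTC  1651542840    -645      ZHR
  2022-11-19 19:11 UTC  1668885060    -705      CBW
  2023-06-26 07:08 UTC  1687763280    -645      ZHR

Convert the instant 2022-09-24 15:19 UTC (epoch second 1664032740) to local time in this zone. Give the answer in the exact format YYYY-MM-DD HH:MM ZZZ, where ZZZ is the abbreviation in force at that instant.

2022-09-24 04:34 ZHR

Query: 2022-09-24 15:19 UTC
Rule 2/4 (ZHR, -10:45): 2022-05-03 01:54 UTC ≤ query < 2022-11-19 19:11 UTC
15·60 + 19 - 645 = 274 min
274 = 0·1440 + 274; 274 = 4·60 + 34 → 04:34, same day
→ 2022-09-24 04:34 ZHR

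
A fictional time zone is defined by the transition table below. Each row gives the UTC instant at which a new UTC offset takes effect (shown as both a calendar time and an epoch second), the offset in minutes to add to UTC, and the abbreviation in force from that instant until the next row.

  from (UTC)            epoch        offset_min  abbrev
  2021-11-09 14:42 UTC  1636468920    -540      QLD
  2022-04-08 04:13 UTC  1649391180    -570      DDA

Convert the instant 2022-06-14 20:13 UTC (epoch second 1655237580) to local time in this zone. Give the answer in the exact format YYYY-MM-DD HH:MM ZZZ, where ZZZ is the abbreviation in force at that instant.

2022-06-14 10:43 DDA

Query: 2022-06-14 20:13 UTC
Rule 2/2 (DDA, -09:30): 2022-04-08 04:13 UTC ≤ query < +∞
20·60 + 13 - 570 = 643 min
643 = 0·1440 + 643; 643 = 10·60 + 43 → 10:43, same day
→ 2022-06-14 10:43 DDA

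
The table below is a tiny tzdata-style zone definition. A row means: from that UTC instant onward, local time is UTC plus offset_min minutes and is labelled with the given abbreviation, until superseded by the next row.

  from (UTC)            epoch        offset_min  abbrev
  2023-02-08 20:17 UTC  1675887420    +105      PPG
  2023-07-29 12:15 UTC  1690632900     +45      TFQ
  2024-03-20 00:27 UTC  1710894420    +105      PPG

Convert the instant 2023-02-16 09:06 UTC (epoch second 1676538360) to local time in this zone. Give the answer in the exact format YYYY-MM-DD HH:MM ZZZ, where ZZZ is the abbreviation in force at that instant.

2023-02-16 10:51 PPG

Query: 2023-02-16 09:06 UTC
Rule 1/3 (PPG, +01:45): 2023-02-08 20:17 UTC ≤ query < 2023-07-29 12:15 UTC
9·60 + 6 + 105 = 651 min
651 = 0·1440 + 651; 651 = 10·60 + 51 → 10:51, same day
→ 2023-02-16 10:51 PPG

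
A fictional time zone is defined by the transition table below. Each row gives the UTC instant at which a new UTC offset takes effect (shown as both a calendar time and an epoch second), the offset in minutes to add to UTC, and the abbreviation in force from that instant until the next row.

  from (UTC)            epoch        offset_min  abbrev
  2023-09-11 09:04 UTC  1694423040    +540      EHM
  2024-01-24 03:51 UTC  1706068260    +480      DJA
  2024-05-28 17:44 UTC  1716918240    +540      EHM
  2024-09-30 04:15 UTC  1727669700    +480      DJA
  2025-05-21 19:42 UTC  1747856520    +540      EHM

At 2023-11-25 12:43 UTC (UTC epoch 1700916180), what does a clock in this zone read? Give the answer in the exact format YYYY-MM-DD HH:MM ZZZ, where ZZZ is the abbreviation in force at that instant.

Query: 2023-11-25 12:43 UTC
Rule 1/5 (EHM, +09:00): 2023-09-11 09:04 UTC ≤ query < 2024-01-24 03:51 UTC
12·60 + 43 + 540 = 1303 min
1303 = 0·1440 + 1303; 1303 = 21·60 + 43 → 21:43, same day
→ 2023-11-25 21:43 EHM

2023-11-25 21:43 EHM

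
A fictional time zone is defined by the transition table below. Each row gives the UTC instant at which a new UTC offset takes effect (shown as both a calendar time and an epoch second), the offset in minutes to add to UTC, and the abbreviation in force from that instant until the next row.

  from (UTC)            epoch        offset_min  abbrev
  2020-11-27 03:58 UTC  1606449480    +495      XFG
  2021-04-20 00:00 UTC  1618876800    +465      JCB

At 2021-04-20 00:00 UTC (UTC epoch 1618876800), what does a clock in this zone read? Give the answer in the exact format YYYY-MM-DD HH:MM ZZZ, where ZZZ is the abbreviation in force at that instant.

Query: 2021-04-20 00:00 UTC
Rule 2/2 (JCB, +07:45): 2021-04-20 00:00 UTC ≤ query < +∞
0·60 + 0 + 465 = 465 min
465 = 0·1440 + 465; 465 = 7·60 + 45 → 07:45, same day
→ 2021-04-20 07:45 JCB

2021-04-20 07:45 JCB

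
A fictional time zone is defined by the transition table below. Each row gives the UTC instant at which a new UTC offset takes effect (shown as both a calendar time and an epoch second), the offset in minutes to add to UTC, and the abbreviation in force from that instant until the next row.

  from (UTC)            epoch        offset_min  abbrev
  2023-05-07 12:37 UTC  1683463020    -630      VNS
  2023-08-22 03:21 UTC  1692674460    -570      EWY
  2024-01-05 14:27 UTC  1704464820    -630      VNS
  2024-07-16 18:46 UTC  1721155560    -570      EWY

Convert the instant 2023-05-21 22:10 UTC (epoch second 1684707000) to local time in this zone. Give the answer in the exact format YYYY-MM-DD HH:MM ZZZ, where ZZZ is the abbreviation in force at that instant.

2023-05-21 11:40 VNS

Query: 2023-05-21 22:10 UTC
Rule 1/4 (VNS, -10:30): 2023-05-07 12:37 UTC ≤ query < 2023-08-22 03:21 UTC
22·60 + 10 - 630 = 700 min
700 = 0·1440 + 700; 700 = 11·60 + 40 → 11:40, same day
→ 2023-05-21 11:40 VNS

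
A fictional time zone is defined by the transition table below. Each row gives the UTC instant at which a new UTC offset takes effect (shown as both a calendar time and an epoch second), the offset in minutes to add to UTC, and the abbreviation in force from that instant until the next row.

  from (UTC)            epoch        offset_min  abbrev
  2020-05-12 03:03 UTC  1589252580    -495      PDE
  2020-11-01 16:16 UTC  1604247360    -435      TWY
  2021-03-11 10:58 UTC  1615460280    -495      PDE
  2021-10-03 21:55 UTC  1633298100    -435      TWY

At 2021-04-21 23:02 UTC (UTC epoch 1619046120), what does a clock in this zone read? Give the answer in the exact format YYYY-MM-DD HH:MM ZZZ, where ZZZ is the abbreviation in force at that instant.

2021-04-21 14:47 PDE

Query: 2021-04-21 23:02 UTC
Rule 3/4 (PDE, -08:15): 2021-03-11 10:58 UTC ≤ query < 2021-10-03 21:55 UTC
23·60 + 2 - 495 = 887 min
887 = 0·1440 + 887; 887 = 14·60 + 47 → 14:47, same day
→ 2021-04-21 14:47 PDE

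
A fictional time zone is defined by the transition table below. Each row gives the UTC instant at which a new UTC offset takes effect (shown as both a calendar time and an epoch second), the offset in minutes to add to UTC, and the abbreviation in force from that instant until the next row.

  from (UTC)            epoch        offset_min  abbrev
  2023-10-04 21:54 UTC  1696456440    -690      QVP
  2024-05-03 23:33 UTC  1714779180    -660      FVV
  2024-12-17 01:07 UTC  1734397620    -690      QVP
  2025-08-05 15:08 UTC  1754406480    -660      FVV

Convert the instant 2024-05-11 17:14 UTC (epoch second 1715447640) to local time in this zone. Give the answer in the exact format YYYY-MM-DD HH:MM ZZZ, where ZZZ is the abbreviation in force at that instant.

2024-05-11 06:14 FVV

Query: 2024-05-11 17:14 UTC
Rule 2/4 (FVV, -11:00): 2024-05-03 23:33 UTC ≤ query < 2024-12-17 01:07 UTC
17·60 + 14 - 660 = 374 min
374 = 0·1440 + 374; 374 = 6·60 + 14 → 06:14, same day
→ 2024-05-11 06:14 FVV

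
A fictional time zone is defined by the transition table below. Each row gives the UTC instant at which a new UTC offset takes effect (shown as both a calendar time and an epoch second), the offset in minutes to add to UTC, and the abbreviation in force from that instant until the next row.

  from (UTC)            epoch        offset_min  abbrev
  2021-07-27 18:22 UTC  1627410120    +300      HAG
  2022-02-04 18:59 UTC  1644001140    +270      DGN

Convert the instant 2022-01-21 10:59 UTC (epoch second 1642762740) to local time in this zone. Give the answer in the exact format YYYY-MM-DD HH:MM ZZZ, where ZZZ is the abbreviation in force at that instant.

Query: 2022-01-21 10:59 UTC
Rule 1/2 (HAG, +05:00): 2021-07-27 18:22 UTC ≤ query < 2022-02-04 18:59 UTC
10·60 + 59 + 300 = 959 min
959 = 0·1440 + 959; 959 = 15·60 + 59 → 15:59, same day
→ 2022-01-21 15:59 HAG

2022-01-21 15:59 HAG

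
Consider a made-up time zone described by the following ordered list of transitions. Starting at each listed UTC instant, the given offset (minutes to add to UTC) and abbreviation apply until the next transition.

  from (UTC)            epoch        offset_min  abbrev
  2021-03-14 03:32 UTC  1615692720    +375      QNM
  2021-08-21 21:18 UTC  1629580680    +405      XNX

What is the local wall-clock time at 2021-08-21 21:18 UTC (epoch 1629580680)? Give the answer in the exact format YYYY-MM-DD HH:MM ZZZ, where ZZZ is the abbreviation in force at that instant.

2021-08-22 04:03 XNX

Query: 2021-08-21 21:18 UTC
Rule 2/2 (XNX, +06:45): 2021-08-21 21:18 UTC ≤ query < +∞
21·60 + 18 + 405 = 1683 min
1683 = 1·1440 + 243; 243 = 4·60 + 3 → 04:03, 2021-08-21 + 1 day = 2021-08-22
→ 2021-08-22 04:03 XNX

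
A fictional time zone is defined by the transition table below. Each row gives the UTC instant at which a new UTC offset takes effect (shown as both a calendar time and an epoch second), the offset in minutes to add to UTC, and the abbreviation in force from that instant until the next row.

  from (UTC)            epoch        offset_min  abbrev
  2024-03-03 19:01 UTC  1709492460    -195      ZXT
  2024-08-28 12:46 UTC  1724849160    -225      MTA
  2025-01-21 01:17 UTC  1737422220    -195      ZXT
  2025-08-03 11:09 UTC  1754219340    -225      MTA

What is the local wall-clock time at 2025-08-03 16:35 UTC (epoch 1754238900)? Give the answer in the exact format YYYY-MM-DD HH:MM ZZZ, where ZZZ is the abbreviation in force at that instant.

Query: 2025-08-03 16:35 UTC
Rule 4/4 (MTA, -03:45): 2025-08-03 11:09 UTC ≤ query < +∞
16·60 + 35 - 225 = 770 min
770 = 0·1440 + 770; 770 = 12·60 + 50 → 12:50, same day
→ 2025-08-03 12:50 MTA

2025-08-03 12:50 MTA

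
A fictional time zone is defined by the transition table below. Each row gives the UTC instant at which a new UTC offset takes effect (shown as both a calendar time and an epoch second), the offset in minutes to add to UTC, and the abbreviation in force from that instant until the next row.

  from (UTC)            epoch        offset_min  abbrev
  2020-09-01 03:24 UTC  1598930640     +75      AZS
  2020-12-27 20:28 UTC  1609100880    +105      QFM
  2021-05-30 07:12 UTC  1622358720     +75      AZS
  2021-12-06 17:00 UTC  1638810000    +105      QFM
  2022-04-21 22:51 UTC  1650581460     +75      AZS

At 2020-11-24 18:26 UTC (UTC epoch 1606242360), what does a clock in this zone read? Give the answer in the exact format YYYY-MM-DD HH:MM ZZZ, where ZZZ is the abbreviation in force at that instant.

Query: 2020-11-24 18:26 UTC
Rule 1/5 (AZS, +01:15): 2020-09-01 03:24 UTC ≤ query < 2020-12-27 20:28 UTC
18·60 + 26 + 75 = 1181 min
1181 = 0·1440 + 1181; 1181 = 19·60 + 41 → 19:41, same day
→ 2020-11-24 19:41 AZS

2020-11-24 19:41 AZS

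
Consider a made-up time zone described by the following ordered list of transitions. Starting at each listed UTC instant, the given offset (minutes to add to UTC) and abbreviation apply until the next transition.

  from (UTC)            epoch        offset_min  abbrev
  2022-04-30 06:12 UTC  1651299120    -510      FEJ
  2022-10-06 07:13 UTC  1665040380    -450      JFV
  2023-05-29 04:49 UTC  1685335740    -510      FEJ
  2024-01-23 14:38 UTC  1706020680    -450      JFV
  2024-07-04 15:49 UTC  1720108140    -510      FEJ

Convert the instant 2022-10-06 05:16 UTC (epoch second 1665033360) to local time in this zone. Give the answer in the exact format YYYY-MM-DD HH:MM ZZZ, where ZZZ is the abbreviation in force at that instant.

2022-10-05 20:46 FEJ

Query: 2022-10-06 05:16 UTC
Rule 1/5 (FEJ, -08:30): 2022-04-30 06:12 UTC ≤ query < 2022-10-06 07:13 UTC
5·60 + 16 - 510 = -194 min
-194 = -1·1440 + 1246; 1246 = 20·60 + 46 → 20:46, 2022-10-06 - 1 day = 2022-10-05
→ 2022-10-05 20:46 FEJ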